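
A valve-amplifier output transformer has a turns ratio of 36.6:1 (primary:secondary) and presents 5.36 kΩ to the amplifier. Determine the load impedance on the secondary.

Z_s = Z_p/(N_p/N_s)² = 5360/36.6² = 4.00 Ω.

Z_s ≈ 4.00 Ω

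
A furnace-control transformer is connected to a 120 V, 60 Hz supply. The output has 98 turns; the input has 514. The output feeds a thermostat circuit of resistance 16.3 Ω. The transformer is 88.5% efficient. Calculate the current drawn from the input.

I_in ≈ 0.302 A

V_out = 120 × 98/514 = 22.879 V.
I_out = V_out/R = 22.879/16.3 = 1.4036 A.
P_out = V_out I_out = 22.879 × 1.4036 = 32.114 W.
P_in = P_out/η = 32.114/0.885 = 36.288 W.
I_in = P_in/V_in = 36.288/120 = 0.302 A.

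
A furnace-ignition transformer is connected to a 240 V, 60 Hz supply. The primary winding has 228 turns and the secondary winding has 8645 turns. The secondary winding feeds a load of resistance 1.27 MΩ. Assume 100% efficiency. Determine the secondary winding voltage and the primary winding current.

V_s ≈ 9100 V, I_p ≈ 0.272 A

V_s = V_p × N_s/N_p = 240 × 8645/228 = 9100.0 V.
I_s = V_s/R = 9100.0/(1.27×10^6) = 0.0071654 A.
I_p = I_s × N_s/N_p = 0.0071654 × 8645/228 = 0.272 A.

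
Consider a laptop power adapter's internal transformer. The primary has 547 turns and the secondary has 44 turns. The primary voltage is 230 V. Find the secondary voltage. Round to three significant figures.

V_s/V_p = N_s/N_p, so V_s = 230 × 44/547 = 18.5 V.

V_s ≈ 18.5 V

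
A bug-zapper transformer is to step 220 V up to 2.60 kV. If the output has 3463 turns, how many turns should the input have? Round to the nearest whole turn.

N_in = 293 turns

N_in/N_out = V_in/V_out, so N_in = 3463 × 220/2600 = 293.0 ≈ 293 turns.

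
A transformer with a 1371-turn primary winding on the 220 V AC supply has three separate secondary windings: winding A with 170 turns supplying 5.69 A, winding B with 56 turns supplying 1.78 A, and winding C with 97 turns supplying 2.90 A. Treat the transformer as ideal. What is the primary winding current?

V_A = 220 × 170/1371 = 27.279 V; V_B = 220 × 56/1371 = 8.9861 V; V_C = 220 × 97/1371 = 15.565 V.
P_out = V_A I_A + V_B I_B + V_C I_C = 27.279×5.69 + 8.9861×1.78 + 15.565×2.90 = 155.22 + 15.995 + 45.139 = 216.35 W.
Ideal ⇒ P_in = P_out, so I_p = P_out/V_p = 216.35/220 = 0.983 A.

I_p ≈ 0.983 A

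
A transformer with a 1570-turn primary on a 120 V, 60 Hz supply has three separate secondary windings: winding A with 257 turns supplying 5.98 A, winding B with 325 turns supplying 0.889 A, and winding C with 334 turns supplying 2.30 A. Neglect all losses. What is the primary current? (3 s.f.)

I_p ≈ 1.65 A

V_A = 120 × 257/1570 = 19.643 V; V_B = 120 × 325/1570 = 24.841 V; V_C = 120 × 334/1570 = 25.529 V.
P_out = V_A I_A + V_B I_B + V_C I_C = 19.643×5.98 + 24.841×0.889 + 25.529×2.30 = 117.47 + 22.083 + 58.716 = 198.27 W.
Ideal ⇒ P_in = P_out, so I_p = P_out/V_p = 198.27/120 = 1.65 A.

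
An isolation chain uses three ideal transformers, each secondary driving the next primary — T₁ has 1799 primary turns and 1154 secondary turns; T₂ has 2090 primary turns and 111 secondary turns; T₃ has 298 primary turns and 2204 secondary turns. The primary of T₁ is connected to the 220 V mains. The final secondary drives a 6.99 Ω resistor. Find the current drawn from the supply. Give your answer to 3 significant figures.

Secondary of T₁: V = 220.00 × 1154/1799 = 141.12 V.
Secondary of T₂: V = 141.12 × 111/2090 = 7.4950 V.
Secondary of T₃: V = 7.4950 × 2204/298 = 55.433 V.
I_load = 55.433/6.99 = 7.9303 A, so P_out = 55.433 × 7.9303 = 439.60 W.
All ideal ⇒ P_in = P_out, so I_supply = 439.60/220 = 2.00 A.

I_supply ≈ 2.00 A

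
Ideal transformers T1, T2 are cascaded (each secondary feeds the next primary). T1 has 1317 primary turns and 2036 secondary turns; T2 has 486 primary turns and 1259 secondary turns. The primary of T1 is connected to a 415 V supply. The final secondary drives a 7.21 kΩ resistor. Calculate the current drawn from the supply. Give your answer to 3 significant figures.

Secondary of T1: V = 415.00 × 2036/1317 = 641.56 V.
Secondary of T2: V = 641.56 × 1259/486 = 1662.0 V.
I_load = 1662.0/7210 = 0.23051 A, so P_out = 1662.0 × 0.23051 = 383.11 W.
All ideal ⇒ P_in = P_out, so I_supply = 383.11/415 = 0.923 A.

I_supply ≈ 0.923 A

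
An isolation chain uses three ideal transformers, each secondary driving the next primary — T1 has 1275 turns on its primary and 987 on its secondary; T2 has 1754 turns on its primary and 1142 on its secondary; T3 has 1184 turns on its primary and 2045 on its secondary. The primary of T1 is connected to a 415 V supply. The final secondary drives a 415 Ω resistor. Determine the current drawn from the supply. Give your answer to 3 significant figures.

I_supply ≈ 0.758 A

Secondary of T1: V = 415.00 × 987/1275 = 321.26 V.
Secondary of T2: V = 321.26 × 1142/1754 = 209.17 V.
Secondary of T3: V = 209.17 × 2045/1184 = 361.27 V.
I_load = 361.27/415 = 0.87053 A, so P_out = 361.27 × 0.87053 = 314.50 W.
All ideal ⇒ P_in = P_out, so I_supply = 314.50/415 = 0.758 A.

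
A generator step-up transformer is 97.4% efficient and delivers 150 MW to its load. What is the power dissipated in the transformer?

P_loss ≈ 4.00×10^6 W

P_in = P_out/η = 1.50×10^8/0.974 = 1.54004×10^8 W.
P_loss = P_in − P_out = 1.54004×10^8 − 1.50×10^8 = 4.00×10^6 W.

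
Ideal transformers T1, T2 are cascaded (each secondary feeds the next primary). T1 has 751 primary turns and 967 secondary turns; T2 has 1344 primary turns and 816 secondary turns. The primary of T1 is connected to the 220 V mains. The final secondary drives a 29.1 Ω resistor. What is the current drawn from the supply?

I_supply ≈ 4.62 A

Secondary of T1: V = 220.00 × 967/751 = 283.28 V.
Secondary of T2: V = 283.28 × 816/1344 = 171.99 V.
I_load = 171.99/29.1 = 5.9103 A, so P_out = 171.99 × 5.9103 = 1016.5 W.
All ideal ⇒ P_in = P_out, so I_supply = 1016.5/220 = 4.62 A.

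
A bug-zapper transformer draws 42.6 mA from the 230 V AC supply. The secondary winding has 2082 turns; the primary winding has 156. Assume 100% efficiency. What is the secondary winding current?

I_s ≈ 0.00319 A

I_s/I_p = N_p/N_s, so I_s = 0.0426 × 156/2082 = 0.00319 A.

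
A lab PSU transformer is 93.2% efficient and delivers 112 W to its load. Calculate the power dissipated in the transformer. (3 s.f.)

P_loss ≈ 8.17 W

P_in = P_out/η = 112/0.932 = 120.172 W.
P_loss = P_in − P_out = 120.172 − 112 = 8.17 W.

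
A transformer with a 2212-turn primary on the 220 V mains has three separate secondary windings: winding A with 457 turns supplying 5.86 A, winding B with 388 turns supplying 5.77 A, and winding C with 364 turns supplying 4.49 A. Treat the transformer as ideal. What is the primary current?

I_p ≈ 2.96 A

V_A = 220 × 457/2212 = 45.452 V; V_B = 220 × 388/2212 = 38.590 V; V_C = 220 × 364/2212 = 36.203 V.
P_out = V_A I_A + V_B I_B + V_C I_C = 45.452×5.86 + 38.590×5.77 + 36.203×4.49 = 266.35 + 222.66 + 162.55 = 651.56 W.
Ideal ⇒ P_in = P_out, so I_p = P_out/V_p = 651.56/220 = 2.96 A.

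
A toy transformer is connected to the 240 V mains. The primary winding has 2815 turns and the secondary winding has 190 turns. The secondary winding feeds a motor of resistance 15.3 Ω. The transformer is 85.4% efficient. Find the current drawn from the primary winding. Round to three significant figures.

I_p ≈ 0.0837 A

V_s = 240 × 190/2815 = 16.199 V.
I_s = V_s/R = 16.199/15.3 = 1.0588 A.
P_out = V_s I_s = 16.199 × 1.0588 = 17.151 W.
P_in = P_out/η = 17.151/0.854 = 20.083 W.
I_p = P_in/V_p = 20.083/240 = 0.0837 A.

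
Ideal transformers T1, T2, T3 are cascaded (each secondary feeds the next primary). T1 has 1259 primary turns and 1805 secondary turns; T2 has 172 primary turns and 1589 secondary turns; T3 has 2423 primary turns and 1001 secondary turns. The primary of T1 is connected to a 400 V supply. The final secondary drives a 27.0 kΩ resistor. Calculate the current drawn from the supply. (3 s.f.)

I_supply ≈ 0.444 A

After T1: V = 400.00 × 1805/1259 = 573.47 V.
After T2: V = 573.47 × 1589/172 = 5297.9 V.
After T3: V = 5297.9 × 1001/2423 = 2188.7 V.
I_load = 2188.7/27000 = 0.081063 A, so P_out = 2188.7 × 0.081063 = 177.42 W.
All ideal ⇒ P_in = P_out, so I_supply = 177.42/400 = 0.444 A.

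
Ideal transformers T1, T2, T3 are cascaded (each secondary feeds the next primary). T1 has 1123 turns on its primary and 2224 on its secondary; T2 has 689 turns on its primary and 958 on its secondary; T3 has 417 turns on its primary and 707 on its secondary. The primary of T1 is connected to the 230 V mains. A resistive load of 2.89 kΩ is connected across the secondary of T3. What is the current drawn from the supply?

I_supply ≈ 1.73 A

Secondary of T1: V = 230.00 × 2224/1123 = 455.49 V.
Secondary of T2: V = 455.49 × 958/689 = 633.33 V.
Secondary of T3: V = 633.33 × 707/417 = 1073.8 V.
I_load = 1073.8/2890 = 0.37155 A, so P_out = 1073.8 × 0.37155 = 398.96 W.
All ideal ⇒ P_in = P_out, so I_supply = 398.96/230 = 1.73 A.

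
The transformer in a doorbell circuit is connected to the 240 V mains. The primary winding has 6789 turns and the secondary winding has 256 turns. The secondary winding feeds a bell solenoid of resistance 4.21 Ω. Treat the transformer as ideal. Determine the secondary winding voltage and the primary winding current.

V_s ≈ 9.05 V, I_p ≈ 0.0811 A

V_s = V_p × N_s/N_p = 240 × 256/6789 = 9.0499 V.
I_s = V_s/R = 9.0499/4.21 = 2.1496 A.
I_p = I_s × N_s/N_p = 2.1496 × 256/6789 = 0.0811 A.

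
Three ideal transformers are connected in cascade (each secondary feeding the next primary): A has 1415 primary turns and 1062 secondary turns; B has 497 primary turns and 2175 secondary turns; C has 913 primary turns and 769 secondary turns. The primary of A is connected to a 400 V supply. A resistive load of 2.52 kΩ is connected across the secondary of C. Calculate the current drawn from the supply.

After A: V = 400.00 × 1062/1415 = 300.21 V.
After B: V = 300.21 × 2175/497 = 1313.8 V.
After C: V = 1313.8 × 769/913 = 1106.6 V.
I_load = 1106.6/2520 = 0.43912 A, so P_out = 1106.6 × 0.43912 = 485.93 W.
All ideal ⇒ P_in = P_out, so I_supply = 485.93/400 = 1.21 A.

I_supply ≈ 1.21 A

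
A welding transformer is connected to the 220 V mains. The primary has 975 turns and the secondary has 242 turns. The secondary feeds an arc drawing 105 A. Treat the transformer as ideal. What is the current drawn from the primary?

For an ideal transformer I_p N_p = I_s N_s, so I_p = 105 × 242/975 = 26.1 A.

I_p ≈ 26.1 A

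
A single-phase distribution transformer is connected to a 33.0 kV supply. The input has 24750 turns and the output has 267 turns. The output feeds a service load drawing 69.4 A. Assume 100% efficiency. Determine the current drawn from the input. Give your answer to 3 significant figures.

For an ideal transformer I_in N_in = I_out N_out, so I_in = 69.4 × 267/24750 = 0.749 A.

I_in ≈ 0.749 A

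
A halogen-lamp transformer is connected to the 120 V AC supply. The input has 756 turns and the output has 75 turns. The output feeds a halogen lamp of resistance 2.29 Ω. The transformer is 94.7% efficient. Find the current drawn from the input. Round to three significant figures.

I_in ≈ 0.545 A

V_out = 120 × 75/756 = 11.905 V.
I_out = V_out/R = 11.905/2.29 = 5.1986 A.
P_out = V_out I_out = 11.905 × 5.1986 = 61.888 W.
P_in = P_out/η = 61.888/0.947 = 65.352 W.
I_in = P_in/V_in = 65.352/120 = 0.545 A.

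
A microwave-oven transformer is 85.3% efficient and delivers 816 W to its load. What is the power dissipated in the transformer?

P_in = P_out/η = 816/0.853 = 956.624 W.
P_loss = P_in − P_out = 956.624 − 816 = 141 W.

P_loss ≈ 141 W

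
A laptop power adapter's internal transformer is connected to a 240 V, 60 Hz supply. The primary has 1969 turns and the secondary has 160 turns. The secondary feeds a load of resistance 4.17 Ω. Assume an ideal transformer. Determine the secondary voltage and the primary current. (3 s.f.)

V_s ≈ 19.5 V, I_p ≈ 0.380 A

V_s = V_p × N_s/N_p = 240 × 160/1969 = 19.502 V.
I_s = V_s/R = 19.502/4.17 = 4.6768 A.
I_p = I_s × N_s/N_p = 4.6768 × 160/1969 = 0.380 A.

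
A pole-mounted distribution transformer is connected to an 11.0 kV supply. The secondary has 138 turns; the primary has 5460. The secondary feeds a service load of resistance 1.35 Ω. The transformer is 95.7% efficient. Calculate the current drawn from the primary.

I_p ≈ 5.44 A

V_s = 11000 × 138/5460 = 278.02 V.
I_s = V_s/R = 278.02/1.35 = 205.94 A.
P_out = V_s I_s = 278.02 × 205.94 = 57256 W.
P_in = P_out/η = 57256/0.957 = 59829 W.
I_p = P_in/V_p = 59829/11000 = 5.44 A.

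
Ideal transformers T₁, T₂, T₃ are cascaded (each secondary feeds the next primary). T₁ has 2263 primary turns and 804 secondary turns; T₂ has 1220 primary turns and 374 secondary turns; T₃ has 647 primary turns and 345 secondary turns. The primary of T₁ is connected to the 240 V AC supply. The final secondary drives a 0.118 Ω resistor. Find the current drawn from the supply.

I_supply ≈ 6.86 A

After T₁: V = 240.00 × 804/2263 = 85.267 V.
After T₂: V = 85.267 × 374/1220 = 26.139 V.
After T₃: V = 26.139 × 345/647 = 13.938 V.
I_load = 13.938/0.118 = 118.12 A, so P_out = 13.938 × 118.12 = 1646.4 W.
All ideal ⇒ P_in = P_out, so I_supply = 1646.4/240 = 6.86 A.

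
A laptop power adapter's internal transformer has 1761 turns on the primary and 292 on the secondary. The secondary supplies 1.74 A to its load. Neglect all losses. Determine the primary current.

For an ideal transformer I_p/I_s = N_s/N_p, so I_p = 1.74 × 292/1761 = 0.289 A.

I_p ≈ 0.289 A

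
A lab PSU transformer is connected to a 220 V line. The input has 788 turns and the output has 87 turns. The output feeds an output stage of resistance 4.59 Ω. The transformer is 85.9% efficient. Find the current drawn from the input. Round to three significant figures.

I_in ≈ 0.680 A

V_out = 220 × 87/788 = 24.289 V.
I_out = V_out/R = 24.289/4.59 = 5.2918 A.
P_out = V_out I_out = 24.289 × 5.2918 = 128.53 W.
P_in = P_out/η = 128.53/0.859 = 149.63 W.
I_in = P_in/V_in = 149.63/220 = 0.680 A.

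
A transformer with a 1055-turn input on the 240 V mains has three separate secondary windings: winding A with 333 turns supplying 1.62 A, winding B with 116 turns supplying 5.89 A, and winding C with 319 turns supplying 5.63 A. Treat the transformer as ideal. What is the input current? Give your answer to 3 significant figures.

I_in ≈ 2.86 A

V_A = 240 × 333/1055 = 75.754 V; V_B = 240 × 116/1055 = 26.389 V; V_C = 240 × 319/1055 = 72.569 V.
P_out = V_A I_A + V_B I_B + V_C I_C = 75.754×1.62 + 26.389×5.89 + 72.569×5.63 = 122.72 + 155.43 + 408.56 = 686.71 W.
Ideal ⇒ P_in = P_out, so I_in = P_out/V_in = 686.71/240 = 2.86 A.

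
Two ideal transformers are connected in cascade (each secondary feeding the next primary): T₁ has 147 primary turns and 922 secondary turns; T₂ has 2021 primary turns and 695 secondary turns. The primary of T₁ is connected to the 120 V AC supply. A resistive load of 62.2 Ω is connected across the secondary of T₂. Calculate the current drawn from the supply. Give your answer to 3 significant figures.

I_supply ≈ 8.98 A

After T₁: V = 120.00 × 922/147 = 752.65 V.
After T₂: V = 752.65 × 695/2021 = 258.83 V.
I_load = 258.83/62.2 = 4.1612 A, so P_out = 258.83 × 4.1612 = 1077.1 W.
All ideal ⇒ P_in = P_out, so I_supply = 1077.1/120 = 8.98 A.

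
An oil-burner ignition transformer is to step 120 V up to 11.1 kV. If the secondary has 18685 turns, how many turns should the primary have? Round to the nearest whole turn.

N_p/N_s = V_p/V_s, so N_p = 18685 × 120/11100 = 202.0 ≈ 202 turns.

N_p = 202 turns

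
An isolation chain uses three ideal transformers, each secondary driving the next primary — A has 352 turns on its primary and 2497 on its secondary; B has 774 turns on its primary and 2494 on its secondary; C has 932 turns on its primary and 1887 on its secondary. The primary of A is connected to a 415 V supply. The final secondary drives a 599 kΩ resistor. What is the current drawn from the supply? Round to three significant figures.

Secondary of A: V = 415.00 × 2497/352 = 2943.9 V.
Secondary of B: V = 2943.9 × 2494/774 = 9485.9 V.
Secondary of C: V = 9485.9 × 1887/932 = 19206 V.
I_load = 19206/599000 = 0.032063 A, so P_out = 19206 × 0.032063 = 615.81 W.
All ideal ⇒ P_in = P_out, so I_supply = 615.81/415 = 1.48 A.

I_supply ≈ 1.48 A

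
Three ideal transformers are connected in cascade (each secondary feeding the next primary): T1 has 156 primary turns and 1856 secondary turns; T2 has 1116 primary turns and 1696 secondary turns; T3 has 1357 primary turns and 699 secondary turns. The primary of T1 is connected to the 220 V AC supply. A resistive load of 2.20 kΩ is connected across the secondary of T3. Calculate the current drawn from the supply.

Secondary of T1: V = 220.00 × 1856/156 = 2617.4 V.
Secondary of T2: V = 2617.4 × 1696/1116 = 3977.8 V.
Secondary of T3: V = 3977.8 × 699/1357 = 2049.0 V.
I_load = 2049.0/2200 = 0.93135 A, so P_out = 2049.0 × 0.93135 = 1908.3 W.
All ideal ⇒ P_in = P_out, so I_supply = 1908.3/220 = 8.67 A.

I_supply ≈ 8.67 A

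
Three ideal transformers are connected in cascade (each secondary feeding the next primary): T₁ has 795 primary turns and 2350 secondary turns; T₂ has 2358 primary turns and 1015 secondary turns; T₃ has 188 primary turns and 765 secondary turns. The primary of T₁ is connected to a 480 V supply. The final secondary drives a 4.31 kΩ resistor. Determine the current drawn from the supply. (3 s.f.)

Secondary of T₁: V = 480.00 × 2350/795 = 1418.9 V.
Secondary of T₂: V = 1418.9 × 1015/2358 = 610.75 V.
Secondary of T₃: V = 610.75 × 765/188 = 2485.2 V.
I_load = 2485.2/4310 = 0.57662 A, so P_out = 2485.2 × 0.57662 = 1433.0 W.
All ideal ⇒ P_in = P_out, so I_supply = 1433.0/480 = 2.99 A.

I_supply ≈ 2.99 A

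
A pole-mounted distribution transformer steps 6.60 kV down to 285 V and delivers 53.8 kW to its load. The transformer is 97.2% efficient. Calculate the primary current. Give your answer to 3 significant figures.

P_in = P_out/η = 53800/0.972 = 55350 W.
I_p = P_in/V_p = 55350/6600 = 8.39 A.

I_p ≈ 8.39 A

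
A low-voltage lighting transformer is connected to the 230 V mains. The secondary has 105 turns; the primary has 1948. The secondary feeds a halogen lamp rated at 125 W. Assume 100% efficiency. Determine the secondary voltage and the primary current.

V_s ≈ 12.4 V, I_p ≈ 0.543 A

V_s = V_p × N_s/N_p = 230 × 105/1948 = 12.397 V.
I_s = P/V_s = 125/12.397 = 10.083 A.
I_p = I_s × N_s/N_p = 10.083 × 105/1948 = 0.543 A.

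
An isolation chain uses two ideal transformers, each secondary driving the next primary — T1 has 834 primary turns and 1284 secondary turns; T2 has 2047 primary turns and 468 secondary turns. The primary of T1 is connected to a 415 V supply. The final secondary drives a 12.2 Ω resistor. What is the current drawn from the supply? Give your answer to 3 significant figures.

After T1: V = 415.00 × 1284/834 = 638.92 V.
After T2: V = 638.92 × 468/2047 = 146.07 V.
I_load = 146.07/12.2 = 11.973 A, so P_out = 146.07 × 11.973 = 1749.0 W.
All ideal ⇒ P_in = P_out, so I_supply = 1749.0/415 = 4.21 A.

I_supply ≈ 4.21 A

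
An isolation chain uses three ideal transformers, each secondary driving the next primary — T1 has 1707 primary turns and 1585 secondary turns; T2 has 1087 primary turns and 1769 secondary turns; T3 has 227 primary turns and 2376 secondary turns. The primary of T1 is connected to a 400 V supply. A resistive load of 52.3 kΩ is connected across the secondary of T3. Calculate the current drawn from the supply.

I_supply ≈ 1.91 A

After T1: V = 400.00 × 1585/1707 = 371.41 V.
After T2: V = 371.41 × 1769/1087 = 604.44 V.
After T3: V = 604.44 × 2376/227 = 6326.7 V.
I_load = 6326.7/52300 = 0.12097 A, so P_out = 6326.7 × 0.12097 = 765.33 W.
All ideal ⇒ P_in = P_out, so I_supply = 765.33/400 = 1.91 A.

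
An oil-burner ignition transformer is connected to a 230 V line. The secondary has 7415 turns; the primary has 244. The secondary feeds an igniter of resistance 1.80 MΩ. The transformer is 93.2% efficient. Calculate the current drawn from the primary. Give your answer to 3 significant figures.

V_s = 230 × 7415/244 = 6989.5 V.
I_s = V_s/R = 6989.5/(1.80×10^6) = 0.0038831 A.
P_out = V_s I_s = 6989.5 × 0.0038831 = 27.141 W.
P_in = P_out/η = 27.141/0.932 = 29.121 W.
I_p = P_in/V_p = 29.121/230 = 0.127 A.

I_p ≈ 0.127 A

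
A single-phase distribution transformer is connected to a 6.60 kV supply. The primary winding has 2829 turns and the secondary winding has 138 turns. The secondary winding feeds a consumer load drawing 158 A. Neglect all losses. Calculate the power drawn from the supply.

P ≈ 50900 W

I_p = I_s × N_s/N_p = 158 × 138/2829 = 7.7073 A.
P = V_p I_p = 6600 × 7.7073 = 50900 W.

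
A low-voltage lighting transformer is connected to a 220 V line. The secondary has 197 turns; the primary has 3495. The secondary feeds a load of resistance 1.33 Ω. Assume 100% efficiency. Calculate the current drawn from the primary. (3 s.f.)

I_p ≈ 0.526 A

V_s = V_p × N_s/N_p = 220 × 197/3495 = 12.401 V.
I_s = V_s/R = 12.401/1.33 = 9.3237 A.
For an ideal transformer I_p N_p = I_s N_s, so I_p = 9.3237 × 197/3495 = 0.526 A.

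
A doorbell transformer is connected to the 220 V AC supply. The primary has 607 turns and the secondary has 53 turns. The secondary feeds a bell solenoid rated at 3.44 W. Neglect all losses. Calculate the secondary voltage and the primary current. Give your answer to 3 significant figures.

V_s = V_p × N_s/N_p = 220 × 53/607 = 19.209 V.
I_s = P/V_s = 3.44/19.209 = 0.17908 A.
I_p = I_s × N_s/N_p = 0.17908 × 53/607 = 0.0156 A.

V_s ≈ 19.2 V, I_p ≈ 0.0156 A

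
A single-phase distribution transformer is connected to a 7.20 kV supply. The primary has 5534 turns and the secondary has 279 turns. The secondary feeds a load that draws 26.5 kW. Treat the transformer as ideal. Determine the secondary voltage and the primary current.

V_s ≈ 363 V, I_p ≈ 3.68 A

V_s = V_p × N_s/N_p = 7200 × 279/5534 = 362.99 V.
I_s = P/V_s = 26500/362.99 = 73.004 A.
I_p = I_s × N_s/N_p = 73.004 × 279/5534 = 3.68 A.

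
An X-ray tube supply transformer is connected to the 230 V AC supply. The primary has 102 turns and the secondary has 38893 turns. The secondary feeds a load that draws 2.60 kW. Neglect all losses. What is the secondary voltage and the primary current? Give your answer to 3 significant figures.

V_s ≈ 87700 V, I_p ≈ 11.3 A

V_s = V_p × N_s/N_p = 230 × 38893/102 = 87700 V.
I_s = P/V_s = 2600/87700 = 0.029647 A.
I_p = I_s × N_s/N_p = 0.029647 × 38893/102 = 11.3 A.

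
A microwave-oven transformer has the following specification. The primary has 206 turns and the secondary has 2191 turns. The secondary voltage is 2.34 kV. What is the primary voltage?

V_p ≈ 220 V

V_p/V_s = N_p/N_s, so V_p = 2340 × 206/2191 = 220 V.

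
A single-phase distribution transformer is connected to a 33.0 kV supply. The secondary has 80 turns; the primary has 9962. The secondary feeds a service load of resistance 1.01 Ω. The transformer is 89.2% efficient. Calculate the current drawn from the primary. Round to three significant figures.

I_p ≈ 2.36 A

V_s = 33000 × 80/9962 = 265.01 V.
I_s = V_s/R = 265.01/1.01 = 262.38 A.
P_out = V_s I_s = 265.01 × 262.38 = 69533 W.
P_in = P_out/η = 69533/0.892 = 77952 W.
I_p = P_in/V_p = 77952/33000 = 2.36 A.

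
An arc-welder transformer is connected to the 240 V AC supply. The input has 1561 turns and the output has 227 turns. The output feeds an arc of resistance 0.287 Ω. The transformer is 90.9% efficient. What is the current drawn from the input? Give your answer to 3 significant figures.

I_in ≈ 19.5 A

V_out = 240 × 227/1561 = 34.901 V.
I_out = V_out/R = 34.901/0.287 = 121.61 A.
P_out = V_out I_out = 34.901 × 121.61 = 4244.1 W.
P_in = P_out/η = 4244.1/0.909 = 4669.0 W.
I_in = P_in/V_in = 4669.0/240 = 19.5 A.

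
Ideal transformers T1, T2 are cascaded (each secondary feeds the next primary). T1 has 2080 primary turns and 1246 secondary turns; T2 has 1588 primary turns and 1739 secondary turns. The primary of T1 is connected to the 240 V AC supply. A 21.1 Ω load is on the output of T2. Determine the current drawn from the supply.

I_supply ≈ 4.89 A

After T1: V = 240.00 × 1246/2080 = 143.77 V.
After T2: V = 143.77 × 1739/1588 = 157.44 V.
I_load = 157.44/21.1 = 7.4616 A, so P_out = 157.44 × 7.4616 = 1174.8 W.
All ideal ⇒ P_in = P_out, so I_supply = 1174.8/240 = 4.89 A.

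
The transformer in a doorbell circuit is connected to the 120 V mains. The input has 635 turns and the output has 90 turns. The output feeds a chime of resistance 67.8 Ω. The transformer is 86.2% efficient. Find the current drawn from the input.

I_in ≈ 0.0412 A

V_out = 120 × 90/635 = 17.008 V.
I_out = V_out/R = 17.008/67.8 = 0.25085 A.
P_out = V_out I_out = 17.008 × 0.25085 = 4.2665 W.
P_in = P_out/η = 4.2665/0.862 = 4.9495 W.
I_in = P_in/V_in = 4.9495/120 = 0.0412 A.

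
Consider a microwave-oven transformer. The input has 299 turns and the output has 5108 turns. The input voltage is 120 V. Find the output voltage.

V_out/V_in = N_out/N_in, so V_out = 120 × 5108/299 = 2050 V.

V_out ≈ 2050 V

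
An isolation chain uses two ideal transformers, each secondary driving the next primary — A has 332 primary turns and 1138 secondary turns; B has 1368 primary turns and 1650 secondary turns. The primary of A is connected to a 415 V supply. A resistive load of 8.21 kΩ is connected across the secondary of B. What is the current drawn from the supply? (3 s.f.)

I_supply ≈ 0.864 A

After A: V = 415.00 × 1138/332 = 1422.5 V.
After B: V = 1422.5 × 1650/1368 = 1715.7 V.
I_load = 1715.7/8210 = 0.20898 A, so P_out = 1715.7 × 0.20898 = 358.56 W.
All ideal ⇒ P_in = P_out, so I_supply = 358.56/415 = 0.864 A.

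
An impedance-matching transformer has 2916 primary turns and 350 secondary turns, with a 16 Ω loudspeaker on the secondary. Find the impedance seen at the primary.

Z_p ≈ 1110 Ω

Z_p = (N_p/N_s)² × Z_s = (2916/350)² × 16 = 1110 Ω.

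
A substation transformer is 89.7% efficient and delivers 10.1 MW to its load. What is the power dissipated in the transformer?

P_in = P_out/η = 1.01×10^7/0.897 = 1.12598×10^7 W.
P_loss = P_in − P_out = 1.12598×10^7 − 1.01×10^7 = 1.16×10^6 W.

P_loss ≈ 1.16×10^6 W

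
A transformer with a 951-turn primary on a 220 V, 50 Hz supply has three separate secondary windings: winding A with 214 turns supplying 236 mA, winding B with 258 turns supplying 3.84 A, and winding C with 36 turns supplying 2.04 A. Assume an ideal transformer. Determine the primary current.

V_A = 220 × 214/951 = 49.506 V; V_B = 220 × 258/951 = 59.685 V; V_C = 220 × 36/951 = 8.3281 V.
P_out = V_A I_A + V_B I_B + V_C I_C = 49.506×0.236 + 59.685×3.84 + 8.3281×2.04 = 11.683 + 229.19 + 16.989 = 257.86 W.
Ideal ⇒ P_in = P_out, so I_p = P_out/V_p = 257.86/220 = 1.17 A.

I_p ≈ 1.17 A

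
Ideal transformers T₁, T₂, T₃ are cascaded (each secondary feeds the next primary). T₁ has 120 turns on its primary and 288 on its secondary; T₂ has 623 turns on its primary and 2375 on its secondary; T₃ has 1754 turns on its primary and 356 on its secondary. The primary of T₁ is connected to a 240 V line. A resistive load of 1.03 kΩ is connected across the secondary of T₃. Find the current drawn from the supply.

Secondary of T₁: V = 240.00 × 288/120 = 576.00 V.
Secondary of T₂: V = 576.00 × 2375/623 = 2195.8 V.
Secondary of T₃: V = 2195.8 × 356/1754 = 445.68 V.
I_load = 445.68/1030 = 0.43269 A, so P_out = 445.68 × 0.43269 = 192.84 W.
All ideal ⇒ P_in = P_out, so I_supply = 192.84/240 = 0.804 A.

I_supply ≈ 0.804 A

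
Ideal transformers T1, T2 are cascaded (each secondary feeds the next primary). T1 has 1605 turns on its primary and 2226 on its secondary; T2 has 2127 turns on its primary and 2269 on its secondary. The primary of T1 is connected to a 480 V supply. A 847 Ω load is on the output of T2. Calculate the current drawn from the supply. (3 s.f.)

After T1: V = 480.00 × 2226/1605 = 665.72 V.
After T2: V = 665.72 × 2269/2127 = 710.16 V.
I_load = 710.16/847 = 0.83845 A, so P_out = 710.16 × 0.83845 = 595.43 W.
All ideal ⇒ P_in = P_out, so I_supply = 595.43/480 = 1.24 A.

I_supply ≈ 1.24 A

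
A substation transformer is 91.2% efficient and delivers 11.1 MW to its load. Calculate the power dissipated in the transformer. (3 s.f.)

P_loss ≈ 1.07×10^6 W

P_in = P_out/η = 1.11×10^7/0.912 = 1.21711×10^7 W.
P_loss = P_in − P_out = 1.21711×10^7 − 1.11×10^7 = 1.07×10^6 W.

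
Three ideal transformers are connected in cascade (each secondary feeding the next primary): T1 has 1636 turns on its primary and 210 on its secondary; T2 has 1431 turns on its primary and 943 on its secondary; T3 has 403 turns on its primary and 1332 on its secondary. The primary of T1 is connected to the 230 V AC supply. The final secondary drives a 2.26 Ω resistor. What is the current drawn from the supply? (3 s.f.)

I_supply ≈ 7.95 A

Secondary of T1: V = 230.00 × 210/1636 = 29.523 V.
Secondary of T2: V = 29.523 × 943/1431 = 19.455 V.
Secondary of T3: V = 19.455 × 1332/403 = 64.304 V.
I_load = 64.304/2.26 = 28.453 A, so P_out = 64.304 × 28.453 = 1829.6 W.
All ideal ⇒ P_in = P_out, so I_supply = 1829.6/230 = 7.95 A.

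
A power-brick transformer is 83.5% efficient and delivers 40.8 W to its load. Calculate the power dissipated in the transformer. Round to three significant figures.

P_in = P_out/η = 40.8/0.835 = 48.8623 W.
P_loss = P_in − P_out = 48.8623 − 40.8 = 8.06 W.

P_loss ≈ 8.06 W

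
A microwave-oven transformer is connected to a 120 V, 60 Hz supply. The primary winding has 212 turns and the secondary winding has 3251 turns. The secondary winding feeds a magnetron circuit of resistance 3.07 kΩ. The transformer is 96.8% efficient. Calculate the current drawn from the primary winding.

I_p ≈ 9.50 A

V_s = 120 × 3251/212 = 1840.2 V.
I_s = V_s/R = 1840.2/3070 = 0.59941 A.
P_out = V_s I_s = 1840.2 × 0.59941 = 1103.0 W.
P_in = P_out/η = 1103.0/0.968 = 1139.5 W.
I_p = P_in/V_p = 1139.5/120 = 9.50 A.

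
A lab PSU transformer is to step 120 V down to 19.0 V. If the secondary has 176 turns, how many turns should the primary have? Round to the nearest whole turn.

N_p = 1112 turns

N_p/N_s = V_p/V_s, so N_p = 176 × 120/19.0 = 1111.6 ≈ 1112 turns.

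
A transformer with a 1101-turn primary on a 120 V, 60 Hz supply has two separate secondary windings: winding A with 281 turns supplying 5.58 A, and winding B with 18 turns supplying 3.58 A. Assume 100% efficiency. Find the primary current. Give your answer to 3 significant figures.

I_p ≈ 1.48 A

V_A = 120 × 281/1101 = 30.627 V; V_B = 120 × 18/1101 = 1.9619 V.
P_out = V_A I_A + V_B I_B = 30.627×5.58 + 1.9619×3.58 = 170.90 + 7.0234 = 177.92 W.
Ideal ⇒ P_in = P_out, so I_p = P_out/V_p = 177.92/120 = 1.48 A.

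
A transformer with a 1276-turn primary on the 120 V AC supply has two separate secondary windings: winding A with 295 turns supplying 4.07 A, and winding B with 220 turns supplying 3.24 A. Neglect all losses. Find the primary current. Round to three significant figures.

I_p ≈ 1.50 A

V_A = 120 × 295/1276 = 27.743 V; V_B = 120 × 220/1276 = 20.690 V.
P_out = V_A I_A + V_B I_B = 27.743×4.07 + 20.690×3.24 = 112.91 + 67.034 = 179.95 W.
Ideal ⇒ P_in = P_out, so I_p = P_out/V_p = 179.95/120 = 1.50 A.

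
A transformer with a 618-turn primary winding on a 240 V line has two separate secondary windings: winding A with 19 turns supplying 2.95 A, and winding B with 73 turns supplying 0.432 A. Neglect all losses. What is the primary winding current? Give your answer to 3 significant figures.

V_A = 240 × 19/618 = 7.3786 V; V_B = 240 × 73/618 = 28.350 V.
P_out = V_A I_A + V_B I_B = 7.3786×2.95 + 28.350×0.432 = 21.767 + 12.247 = 34.014 W.
Ideal ⇒ P_in = P_out, so I_p = P_out/V_p = 34.014/240 = 0.142 A.

I_p ≈ 0.142 A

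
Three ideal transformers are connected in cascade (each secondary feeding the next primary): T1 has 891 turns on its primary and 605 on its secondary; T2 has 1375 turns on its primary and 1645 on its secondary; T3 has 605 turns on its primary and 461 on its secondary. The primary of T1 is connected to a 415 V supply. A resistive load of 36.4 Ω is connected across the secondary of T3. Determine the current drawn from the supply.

I_supply ≈ 4.37 A

Secondary of T1: V = 415.00 × 605/891 = 281.79 V.
Secondary of T2: V = 281.79 × 1645/1375 = 337.12 V.
Secondary of T3: V = 337.12 × 461/605 = 256.88 V.
I_load = 256.88/36.4 = 7.0572 A, so P_out = 256.88 × 7.0572 = 1812.9 W.
All ideal ⇒ P_in = P_out, so I_supply = 1812.9/415 = 4.37 A.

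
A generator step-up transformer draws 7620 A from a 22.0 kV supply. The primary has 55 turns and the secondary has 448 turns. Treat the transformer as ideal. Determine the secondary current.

I_s/I_p = N_p/N_s, so I_s = 7620 × 55/448 = 935 A.

I_s ≈ 935 A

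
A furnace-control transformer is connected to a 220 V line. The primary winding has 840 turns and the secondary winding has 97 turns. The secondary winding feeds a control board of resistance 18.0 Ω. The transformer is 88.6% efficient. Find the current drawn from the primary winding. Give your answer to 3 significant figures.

I_p ≈ 0.184 A

V_s = 220 × 97/840 = 25.405 V.
I_s = V_s/R = 25.405/18.0 = 1.4114 A.
P_out = V_s I_s = 25.405 × 1.4114 = 35.856 W.
P_in = P_out/η = 35.856/0.886 = 40.469 W.
I_p = P_in/V_p = 40.469/220 = 0.184 A.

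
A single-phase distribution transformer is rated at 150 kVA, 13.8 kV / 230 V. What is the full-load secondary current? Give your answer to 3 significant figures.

I_s ≈ 652 A

I_s = S/V_s = 150000/230 = 652 A.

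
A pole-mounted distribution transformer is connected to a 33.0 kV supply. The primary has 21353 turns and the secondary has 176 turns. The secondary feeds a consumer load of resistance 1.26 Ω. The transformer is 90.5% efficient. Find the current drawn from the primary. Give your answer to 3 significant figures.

I_p ≈ 1.97 A

V_s = 33000 × 176/21353 = 272.00 V.
I_s = V_s/R = 272.00/1.26 = 215.87 A.
P_out = V_s I_s = 272.00 × 215.87 = 58717 W.
P_in = P_out/η = 58717/0.905 = 64881 W.
I_p = P_in/V_p = 64881/33000 = 1.97 A.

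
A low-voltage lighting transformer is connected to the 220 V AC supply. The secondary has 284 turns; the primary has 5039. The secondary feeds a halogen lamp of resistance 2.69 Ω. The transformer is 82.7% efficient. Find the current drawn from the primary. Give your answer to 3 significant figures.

V_s = 220 × 284/5039 = 12.399 V.
I_s = V_s/R = 12.399/2.69 = 4.6094 A.
P_out = V_s I_s = 12.399 × 4.6094 = 57.153 W.
P_in = P_out/η = 57.153/0.827 = 69.109 W.
I_p = P_in/V_p = 69.109/220 = 0.314 A.

I_p ≈ 0.314 A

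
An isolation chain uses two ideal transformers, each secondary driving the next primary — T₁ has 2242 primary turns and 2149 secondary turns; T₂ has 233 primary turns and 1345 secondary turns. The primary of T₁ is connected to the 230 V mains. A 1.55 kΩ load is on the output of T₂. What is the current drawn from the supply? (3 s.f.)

I_supply ≈ 4.54 A

After T₁: V = 230.00 × 2149/2242 = 220.46 V.
After T₂: V = 220.46 × 1345/233 = 1272.6 V.
I_load = 1272.6/1550 = 0.82104 A, so P_out = 1272.6 × 0.82104 = 1044.9 W.
All ideal ⇒ P_in = P_out, so I_supply = 1044.9/230 = 4.54 A.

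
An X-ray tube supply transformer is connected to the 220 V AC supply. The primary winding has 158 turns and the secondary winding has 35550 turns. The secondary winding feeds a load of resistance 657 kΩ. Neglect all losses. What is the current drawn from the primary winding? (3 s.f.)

I_p ≈ 17.0 A

V_s = V_p × N_s/N_p = 220 × 35550/158 = 49500 V.
I_s = V_s/R = 49500/657000 = 0.075342 A.
For an ideal transformer I_p N_p = I_s N_s, so I_p = 0.075342 × 35550/158 = 17.0 A.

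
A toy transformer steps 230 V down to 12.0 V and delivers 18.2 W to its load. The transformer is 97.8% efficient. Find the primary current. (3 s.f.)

P_in = P_out/η = 18.2/0.978 = 18.609 W.
I_p = P_in/V_p = 18.609/230 = 0.0809 A.

I_p ≈ 0.0809 A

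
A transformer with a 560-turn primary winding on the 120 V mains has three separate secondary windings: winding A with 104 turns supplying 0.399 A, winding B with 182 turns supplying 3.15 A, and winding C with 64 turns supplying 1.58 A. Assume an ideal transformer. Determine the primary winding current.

I_p ≈ 1.28 A

V_A = 120 × 104/560 = 22.286 V; V_B = 120 × 182/560 = 39.000 V; V_C = 120 × 64/560 = 13.714 V.
P_out = V_A I_A + V_B I_B + V_C I_C = 22.286×0.399 + 39.000×3.15 + 13.714×1.58 = 8.8920 + 122.85 + 21.669 = 153.41 W.
Ideal ⇒ P_in = P_out, so I_p = P_out/V_p = 153.41/120 = 1.28 A.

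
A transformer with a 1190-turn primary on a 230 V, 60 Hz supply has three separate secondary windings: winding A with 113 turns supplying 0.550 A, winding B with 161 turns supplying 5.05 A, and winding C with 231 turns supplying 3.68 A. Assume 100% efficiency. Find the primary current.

V_A = 230 × 113/1190 = 21.840 V; V_B = 230 × 161/1190 = 31.118 V; V_C = 230 × 231/1190 = 44.647 V.
P_out = V_A I_A + V_B I_B + V_C I_C = 21.840×0.550 + 31.118×5.05 + 44.647×3.68 = 12.012 + 157.14 + 164.30 = 333.46 W.
Ideal ⇒ P_in = P_out, so I_p = P_out/V_p = 333.46/230 = 1.45 A.

I_p ≈ 1.45 A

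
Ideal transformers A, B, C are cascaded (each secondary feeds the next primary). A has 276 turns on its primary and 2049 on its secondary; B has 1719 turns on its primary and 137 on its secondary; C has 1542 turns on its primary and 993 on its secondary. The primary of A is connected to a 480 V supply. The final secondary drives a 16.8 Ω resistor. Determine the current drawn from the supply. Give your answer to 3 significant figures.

Secondary of A: V = 480.00 × 2049/276 = 3563.5 V.
Secondary of B: V = 3563.5 × 137/1719 = 284.00 V.
Secondary of C: V = 284.00 × 993/1542 = 182.89 V.
I_load = 182.89/16.8 = 10.886 A, so P_out = 182.89 × 10.886 = 1990.9 W.
All ideal ⇒ P_in = P_out, so I_supply = 1990.9/480 = 4.15 A.

I_supply ≈ 4.15 A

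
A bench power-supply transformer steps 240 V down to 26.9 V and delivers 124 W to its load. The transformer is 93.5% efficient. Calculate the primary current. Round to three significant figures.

P_in = P_out/η = 124/0.935 = 132.62 W.
I_p = P_in/V_p = 132.62/240 = 0.553 A.

I_p ≈ 0.553 A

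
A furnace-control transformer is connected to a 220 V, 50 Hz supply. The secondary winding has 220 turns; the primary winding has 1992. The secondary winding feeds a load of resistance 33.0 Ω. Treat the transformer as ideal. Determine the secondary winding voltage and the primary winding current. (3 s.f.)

V_s = V_p × N_s/N_p = 220 × 220/1992 = 24.297 V.
I_s = V_s/R = 24.297/33.0 = 0.73628 A.
I_p = I_s × N_s/N_p = 0.73628 × 220/1992 = 0.0813 A.

V_s ≈ 24.3 V, I_p ≈ 0.0813 A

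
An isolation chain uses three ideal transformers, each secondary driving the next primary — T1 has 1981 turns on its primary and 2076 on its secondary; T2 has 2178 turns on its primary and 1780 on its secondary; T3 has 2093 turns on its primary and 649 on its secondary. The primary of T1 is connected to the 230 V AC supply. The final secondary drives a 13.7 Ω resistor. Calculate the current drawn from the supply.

After T1: V = 230.00 × 2076/1981 = 241.03 V.
After T2: V = 241.03 × 1780/2178 = 196.98 V.
After T3: V = 196.98 × 649/2093 = 61.081 V.
I_load = 61.081/13.7 = 4.4585 A, so P_out = 61.081 × 4.4585 = 272.33 W.
All ideal ⇒ P_in = P_out, so I_supply = 272.33/230 = 1.18 A.

I_supply ≈ 1.18 A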